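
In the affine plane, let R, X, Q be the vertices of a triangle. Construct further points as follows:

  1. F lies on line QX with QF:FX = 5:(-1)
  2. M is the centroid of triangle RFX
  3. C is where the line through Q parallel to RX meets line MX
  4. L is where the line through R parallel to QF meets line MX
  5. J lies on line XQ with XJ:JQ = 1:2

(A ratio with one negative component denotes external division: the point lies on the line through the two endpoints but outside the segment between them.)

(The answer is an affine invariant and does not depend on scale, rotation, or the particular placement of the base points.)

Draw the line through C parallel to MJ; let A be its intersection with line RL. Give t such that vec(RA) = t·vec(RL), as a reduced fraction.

Assign R = (0, 0), X = (1, 0), Q = (0, 1) — the answer is frame-independent, so this choice is without loss of generality.
1. F lies on line QX with QF:FX = 5:(-1) ⇒ F = (5/4, -1/4)
2. M is the centroid of triangle RFX ⇒ M = (3/4, -1/12)
3. C is where the line through Q parallel to RX meets line MX ⇒ C = (4, 1)
4. L is where the line through R parallel to QF meets line MX ⇒ L = (1/4, -1/4)
5. J lies on line XQ with XJ:JQ = 1:2 ⇒ J = (2/3, 1/3)
through C parallel to MJ: direction (-1/12, 5/12); meets RL at A = (21/4, -21/4)
A = R + t·(L−R) with t = 21

t = 21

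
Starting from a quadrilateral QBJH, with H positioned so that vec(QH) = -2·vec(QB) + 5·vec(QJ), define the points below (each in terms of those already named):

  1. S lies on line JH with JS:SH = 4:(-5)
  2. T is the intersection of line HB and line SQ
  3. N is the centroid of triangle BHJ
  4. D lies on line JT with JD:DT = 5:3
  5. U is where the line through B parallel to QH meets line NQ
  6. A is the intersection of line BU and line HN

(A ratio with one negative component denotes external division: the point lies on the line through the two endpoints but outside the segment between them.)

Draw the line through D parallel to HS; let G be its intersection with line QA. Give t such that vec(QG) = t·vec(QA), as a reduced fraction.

t = -7/48

Set Q = (0, 0), B = (1, 0), J = (0, 1), H = (-2, 5); any affine frame gives the same invariant.
1. S lies on line JH with JS:SH = 4:(-5) ⇒ S = (8, -15)
2. T is the intersection of line HB and line SQ ⇒ T = (-8, 15)
3. N is the centroid of triangle BHJ ⇒ N = (-1/3, 2)
4. D lies on line JT with JD:DT = 5:3 ⇒ D = (-5, 39/4)
5. U is where the line through B parallel to QH meets line NQ ⇒ U = (-5/7, 30/7)
6. A is the intersection of line BU and line HN ⇒ A = (11/7, -10/7)
through D parallel to HS: direction (10, -20); meets QA at G = (-11/48, 5/24)
G = Q + t·(A−Q) with t = -7/48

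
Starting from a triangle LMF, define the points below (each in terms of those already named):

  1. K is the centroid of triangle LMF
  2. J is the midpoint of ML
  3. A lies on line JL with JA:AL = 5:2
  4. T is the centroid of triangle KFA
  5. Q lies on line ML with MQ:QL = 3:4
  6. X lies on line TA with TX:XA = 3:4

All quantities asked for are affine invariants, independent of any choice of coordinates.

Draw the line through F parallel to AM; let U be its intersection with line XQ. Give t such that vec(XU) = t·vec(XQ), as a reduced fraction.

t = -47/16

Assign L = (0, 0), M = (1, 0), F = (0, 1) — the answer is frame-independent, so this choice is without loss of generality.
1. K is the centroid of triangle LMF ⇒ K = (1/3, 1/3)
2. J is the midpoint of ML ⇒ J = (1/2, 0)
3. A lies on line JL with JA:AL = 5:2 ⇒ A = (1/7, 0)
4. T is the centroid of triangle KFA ⇒ T = (10/63, 4/9)
5. Q lies on line ML with MQ:QL = 3:4 ⇒ Q = (4/7, 0)
6. X lies on line TA with TX:XA = 3:4 ⇒ X = (67/441, 16/63)
through F parallel to AM: direction (6/7, 0); meets XQ at U = (-121/112, 1)
U = X + t·(Q−X) with t = -47/16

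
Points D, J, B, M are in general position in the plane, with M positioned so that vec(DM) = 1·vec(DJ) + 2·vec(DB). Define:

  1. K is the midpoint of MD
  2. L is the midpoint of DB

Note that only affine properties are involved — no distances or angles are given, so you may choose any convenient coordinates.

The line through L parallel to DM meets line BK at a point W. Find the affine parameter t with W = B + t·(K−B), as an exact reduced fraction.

t = 1/2

Set D = (0, 0), J = (1, 0), B = (0, 1), M = (1, 2); any affine frame gives the same invariant.
1. K is the midpoint of MD ⇒ K = (1/2, 1)
2. L is the midpoint of DB ⇒ L = (0, 1/2)
through L parallel to DM: direction (1, 2); meets BK at W = (1/4, 1)
W = B + t·(K−B) with t = 1/2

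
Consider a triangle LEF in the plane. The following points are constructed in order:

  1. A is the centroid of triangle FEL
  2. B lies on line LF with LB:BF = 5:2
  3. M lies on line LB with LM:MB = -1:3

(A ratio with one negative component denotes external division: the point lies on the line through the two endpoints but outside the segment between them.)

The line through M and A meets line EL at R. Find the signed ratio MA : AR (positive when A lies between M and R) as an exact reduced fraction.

MA:AR = -29/14

Work in coordinates with L = (0, 0), E = (1, 0), F = (0, 1).
1. A is the centroid of triangle FEL ⇒ A = (1/3, 1/3)
2. B lies on line LF with LB:BF = 5:2 ⇒ B = (0, 5/7)
3. M lies on line LB with LM:MB = -1:3 ⇒ M = (0, -5/14)
line MA meets EL at R = (5/29, 0)
A = M + t·(R−M) with t = 29/15, so MA:AR = 29/15:-14/15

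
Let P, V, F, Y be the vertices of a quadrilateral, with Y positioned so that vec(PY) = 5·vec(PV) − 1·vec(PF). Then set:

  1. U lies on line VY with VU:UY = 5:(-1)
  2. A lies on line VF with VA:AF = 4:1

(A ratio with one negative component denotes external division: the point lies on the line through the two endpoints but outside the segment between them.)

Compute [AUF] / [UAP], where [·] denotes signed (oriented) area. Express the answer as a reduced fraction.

Assign P = (0, 0), V = (1, 0), F = (0, 1), Y = (5, -1) — the answer is frame-independent, so this choice is without loss of generality.
1. U lies on line VY with VU:UY = 5:(-1) ⇒ U = (6, -5/4)
2. A lies on line VF with VA:AF = 4:1 ⇒ A = (1/5, 4/5)
2·[AUF] = 3/4, 2·[UAP] = 101/20
[AUF]:[UAP] = 3/4:101/20 = 15/101

[AUF]:[UAP] = 15/101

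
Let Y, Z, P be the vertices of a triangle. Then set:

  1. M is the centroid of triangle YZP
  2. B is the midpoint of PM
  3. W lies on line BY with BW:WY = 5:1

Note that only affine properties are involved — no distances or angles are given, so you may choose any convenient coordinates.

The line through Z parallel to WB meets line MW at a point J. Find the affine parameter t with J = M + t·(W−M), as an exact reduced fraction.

t = -3

Choose coordinates Y = (0, 0), Z = (1, 0), P = (0, 1).
1. M is the centroid of triangle YZP ⇒ M = (1/3, 1/3)
2. B is the midpoint of PM ⇒ B = (1/6, 2/3)
3. W lies on line BY with BW:WY = 5:1 ⇒ W = (1/36, 1/9)
through Z parallel to WB: direction (5/36, 5/9); meets MW at J = (5/4, 1)
J = M + t·(W−M) with t = -3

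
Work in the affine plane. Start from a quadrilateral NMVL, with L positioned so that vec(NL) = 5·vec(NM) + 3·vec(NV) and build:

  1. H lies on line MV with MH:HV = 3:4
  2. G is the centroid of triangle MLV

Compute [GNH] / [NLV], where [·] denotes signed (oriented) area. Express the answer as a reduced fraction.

Set N = (0, 0), M = (1, 0), V = (0, 1), L = (5, 3); any affine frame gives the same invariant.
1. H lies on line MV with MH:HV = 3:4 ⇒ H = (4/7, 3/7)
2. G is the centroid of triangle MLV ⇒ G = (2, 4/3)
2·[GNH] = -2/21, 2·[NLV] = 5
[GNH]:[NLV] = -2/21:5 = -2/105

[GNH]:[NLV] = -2/105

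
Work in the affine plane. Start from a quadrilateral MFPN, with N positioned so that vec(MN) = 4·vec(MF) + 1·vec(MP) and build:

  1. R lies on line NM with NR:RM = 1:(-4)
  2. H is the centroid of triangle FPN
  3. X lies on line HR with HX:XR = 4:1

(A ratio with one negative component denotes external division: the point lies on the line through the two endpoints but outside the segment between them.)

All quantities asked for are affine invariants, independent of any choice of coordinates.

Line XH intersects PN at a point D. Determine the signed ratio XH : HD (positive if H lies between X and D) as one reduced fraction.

XH:HD = -8/5

Set M = (0, 0), F = (1, 0), P = (0, 1), N = (4, 1); any affine frame gives the same invariant.
1. R lies on line NM with NR:RM = 1:(-4) ⇒ R = (16/3, 4/3)
2. H is the centroid of triangle FPN ⇒ H = (5/3, 2/3)
3. X lies on line HR with HX:XR = 4:1 ⇒ X = (23/5, 6/5)
line XH meets PN at D = (7/2, 1)
H = X + t·(D−X) with t = 8/3, so XH:HD = 8/3:-5/3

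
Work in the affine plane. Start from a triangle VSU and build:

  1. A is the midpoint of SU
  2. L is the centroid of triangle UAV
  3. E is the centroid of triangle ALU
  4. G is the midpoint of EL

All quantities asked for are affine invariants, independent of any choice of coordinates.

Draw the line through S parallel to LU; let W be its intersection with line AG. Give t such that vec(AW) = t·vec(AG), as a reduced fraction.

Assign V = (0, 0), S = (1, 0), U = (0, 1) — the answer is frame-independent, so this choice is without loss of generality.
1. A is the midpoint of SU ⇒ A = (1/2, 1/2)
2. L is the centroid of triangle UAV ⇒ L = (1/6, 1/2)
3. E is the centroid of triangle ALU ⇒ E = (2/9, 2/3)
4. G is the midpoint of EL ⇒ G = (7/36, 7/12)
through S parallel to LU: direction (-1/6, 1/2); meets AG at W = (13/15, 2/5)
W = A + t·(G−A) with t = -6/5

t = -6/5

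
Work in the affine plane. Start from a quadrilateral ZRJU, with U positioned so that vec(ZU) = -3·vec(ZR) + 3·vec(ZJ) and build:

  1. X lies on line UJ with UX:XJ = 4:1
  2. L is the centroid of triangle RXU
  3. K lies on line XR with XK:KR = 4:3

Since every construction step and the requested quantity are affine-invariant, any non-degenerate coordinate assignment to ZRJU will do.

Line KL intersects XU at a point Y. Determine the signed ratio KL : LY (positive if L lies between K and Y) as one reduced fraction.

KL:LY = 5/7

Choose coordinates Z = (0, 0), R = (1, 0), J = (0, 1), U = (-3, 3).
1. X lies on line UJ with UX:XJ = 4:1 ⇒ X = (-3/5, 7/5)
2. L is the centroid of triangle RXU ⇒ L = (-13/15, 22/15)
3. K lies on line XR with XK:KR = 4:3 ⇒ K = (11/35, 3/5)
line KL meets XU at Y = (-63/25, 67/25)
L = K + t·(Y−K) with t = 5/12, so KL:LY = 5/12:7/12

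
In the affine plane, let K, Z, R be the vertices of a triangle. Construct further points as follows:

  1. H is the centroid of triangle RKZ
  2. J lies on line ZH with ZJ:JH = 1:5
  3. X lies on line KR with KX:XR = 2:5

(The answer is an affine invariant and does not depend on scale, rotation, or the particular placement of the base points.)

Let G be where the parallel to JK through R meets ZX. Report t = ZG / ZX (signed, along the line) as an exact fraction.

t = 119/39

Assign K = (0, 0), Z = (1, 0), R = (0, 1) — the answer is frame-independent, so this choice is without loss of generality.
1. H is the centroid of triangle RKZ ⇒ H = (1/3, 1/3)
2. J lies on line ZH with ZJ:JH = 1:5 ⇒ J = (8/9, 1/18)
3. X lies on line KR with KX:XR = 2:5 ⇒ X = (0, 2/7)
through R parallel to JK: direction (-8/9, -1/18); meets ZX at G = (-80/39, 34/39)
G = Z + t·(X−Z) with t = 119/39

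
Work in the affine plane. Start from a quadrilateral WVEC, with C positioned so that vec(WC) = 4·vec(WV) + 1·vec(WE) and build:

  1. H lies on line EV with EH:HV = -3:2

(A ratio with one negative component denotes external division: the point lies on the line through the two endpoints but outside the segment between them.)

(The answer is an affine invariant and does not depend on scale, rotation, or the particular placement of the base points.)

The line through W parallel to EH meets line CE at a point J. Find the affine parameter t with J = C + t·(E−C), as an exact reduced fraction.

Set W = (0, 0), V = (1, 0), E = (0, 1), C = (4, 1); any affine frame gives the same invariant.
1. H lies on line EV with EH:HV = -3:2 ⇒ H = (3, -2)
through W parallel to EH: direction (3, -3); meets CE at J = (-1, 1)
J = C + t·(E−C) with t = 5/4

t = 5/4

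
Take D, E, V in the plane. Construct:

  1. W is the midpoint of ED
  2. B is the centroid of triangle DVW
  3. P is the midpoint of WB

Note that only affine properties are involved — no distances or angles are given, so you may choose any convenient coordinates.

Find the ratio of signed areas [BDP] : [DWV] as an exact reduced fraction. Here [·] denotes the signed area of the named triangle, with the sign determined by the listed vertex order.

[BDP]:[DWV] = 1/6

Choose coordinates D = (0, 0), E = (1, 0), V = (0, 1).
1. W is the midpoint of ED ⇒ W = (1/2, 0)
2. B is the centroid of triangle DVW ⇒ B = (1/6, 1/3)
3. P is the midpoint of WB ⇒ P = (1/3, 1/6)
2·[BDP] = 1/12, 2·[DWV] = 1/2
[BDP]:[DWV] = 1/12:1/2 = 1/6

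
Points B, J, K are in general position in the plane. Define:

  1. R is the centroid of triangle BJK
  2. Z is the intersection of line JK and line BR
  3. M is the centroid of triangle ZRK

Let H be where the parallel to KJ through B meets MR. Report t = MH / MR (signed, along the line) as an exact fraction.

t = 4

Work in coordinates with B = (0, 0), J = (1, 0), K = (0, 1).
1. R is the centroid of triangle BJK ⇒ R = (1/3, 1/3)
2. Z is the intersection of line JK and line BR ⇒ Z = (1/2, 1/2)
3. M is the centroid of triangle ZRK ⇒ M = (5/18, 11/18)
through B parallel to KJ: direction (1, -1); meets MR at H = (1/2, -1/2)
H = M + t·(R−M) with t = 4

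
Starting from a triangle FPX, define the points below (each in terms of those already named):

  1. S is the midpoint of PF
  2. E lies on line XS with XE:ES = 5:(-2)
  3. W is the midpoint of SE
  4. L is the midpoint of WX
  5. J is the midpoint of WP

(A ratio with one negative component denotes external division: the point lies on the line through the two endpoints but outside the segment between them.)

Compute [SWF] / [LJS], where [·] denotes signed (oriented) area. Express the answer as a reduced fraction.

[SWF]:[LJS] = 2

Assign F = (0, 0), P = (1, 0), X = (0, 1) — the answer is frame-independent, so this choice is without loss of generality.
1. S is the midpoint of PF ⇒ S = (1/2, 0)
2. E lies on line XS with XE:ES = 5:(-2) ⇒ E = (5/6, -2/3)
3. W is the midpoint of SE ⇒ W = (2/3, -1/3)
4. L is the midpoint of WX ⇒ L = (1/3, 1/3)
5. J is the midpoint of WP ⇒ J = (5/6, -1/6)
2·[SWF] = -1/6, 2·[LJS] = -1/12
[SWF]:[LJS] = -1/6:-1/12 = 2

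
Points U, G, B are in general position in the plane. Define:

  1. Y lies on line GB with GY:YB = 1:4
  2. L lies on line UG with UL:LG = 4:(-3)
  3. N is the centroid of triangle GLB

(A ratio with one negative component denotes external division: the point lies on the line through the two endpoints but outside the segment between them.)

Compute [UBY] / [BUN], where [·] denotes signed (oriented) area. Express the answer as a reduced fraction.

[UBY]:[BUN] = -12/25

Assign U = (0, 0), G = (1, 0), B = (0, 1) — the answer is frame-independent, so this choice is without loss of generality.
1. Y lies on line GB with GY:YB = 1:4 ⇒ Y = (4/5, 1/5)
2. L lies on line UG with UL:LG = 4:(-3) ⇒ L = (4, 0)
3. N is the centroid of triangle GLB ⇒ N = (5/3, 1/3)
2·[UBY] = -4/5, 2·[BUN] = 5/3
[UBY]:[BUN] = -4/5:5/3 = -12/25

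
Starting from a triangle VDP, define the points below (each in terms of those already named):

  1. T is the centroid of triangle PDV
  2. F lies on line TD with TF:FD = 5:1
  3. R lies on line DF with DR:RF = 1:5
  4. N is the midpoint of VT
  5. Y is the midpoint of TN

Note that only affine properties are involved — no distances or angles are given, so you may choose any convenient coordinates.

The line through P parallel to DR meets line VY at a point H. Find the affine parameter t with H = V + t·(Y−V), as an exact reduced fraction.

t = 8/3

Choose coordinates V = (0, 0), D = (1, 0), P = (0, 1).
1. T is the centroid of triangle PDV ⇒ T = (1/3, 1/3)
2. F lies on line TD with TF:FD = 5:1 ⇒ F = (8/9, 1/18)
3. R lies on line DF with DR:RF = 1:5 ⇒ R = (53/54, 1/108)
4. N is the midpoint of VT ⇒ N = (1/6, 1/6)
5. Y is the midpoint of TN ⇒ Y = (1/4, 1/4)
through P parallel to DR: direction (-1/54, 1/108); meets VY at H = (2/3, 2/3)
H = V + t·(Y−V) with t = 8/3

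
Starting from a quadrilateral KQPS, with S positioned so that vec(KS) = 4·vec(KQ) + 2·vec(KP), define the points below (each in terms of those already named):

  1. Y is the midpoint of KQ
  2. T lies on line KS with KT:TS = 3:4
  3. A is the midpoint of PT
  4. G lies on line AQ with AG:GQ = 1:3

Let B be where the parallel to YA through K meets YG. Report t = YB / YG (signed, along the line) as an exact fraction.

Set K = (0, 0), Q = (1, 0), P = (0, 1), S = (4, 2); any affine frame gives the same invariant.
1. Y is the midpoint of KQ ⇒ Y = (1/2, 0)
2. T lies on line KS with KT:TS = 3:4 ⇒ T = (12/7, 6/7)
3. A is the midpoint of PT ⇒ A = (6/7, 13/14)
4. G lies on line AQ with AG:GQ = 1:3 ⇒ G = (25/28, 39/56)
through K parallel to YA: direction (5/14, 13/14); meets YG at B = (-15/14, -39/14)
B = Y + t·(G−Y) with t = -4

t = -4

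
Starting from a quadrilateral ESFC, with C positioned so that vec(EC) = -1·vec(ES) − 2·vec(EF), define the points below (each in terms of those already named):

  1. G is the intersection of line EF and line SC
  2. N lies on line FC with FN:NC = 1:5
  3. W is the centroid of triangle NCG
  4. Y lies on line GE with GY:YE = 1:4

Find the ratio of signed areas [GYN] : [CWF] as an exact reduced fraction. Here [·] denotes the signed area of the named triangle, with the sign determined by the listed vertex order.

Work in coordinates with E = (0, 0), S = (1, 0), F = (0, 1), C = (-1, -2).
1. G is the intersection of line EF and line SC ⇒ G = (0, -1)
2. N lies on line FC with FN:NC = 1:5 ⇒ N = (-1/6, 1/2)
3. W is the centroid of triangle NCG ⇒ W = (-7/18, -5/6)
4. Y lies on line GE with GY:YE = 1:4 ⇒ Y = (0, -4/5)
2·[GYN] = 1/30, 2·[CWF] = 2/3
[GYN]:[CWF] = 1/30:2/3 = 1/20

[GYN]:[CWF] = 1/20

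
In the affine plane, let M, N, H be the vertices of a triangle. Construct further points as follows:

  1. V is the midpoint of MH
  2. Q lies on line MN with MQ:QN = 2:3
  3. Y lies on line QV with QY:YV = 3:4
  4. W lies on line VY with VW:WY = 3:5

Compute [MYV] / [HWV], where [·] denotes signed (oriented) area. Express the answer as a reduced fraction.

Assign M = (0, 0), N = (1, 0), H = (0, 1) — the answer is frame-independent, so this choice is without loss of generality.
1. V is the midpoint of MH ⇒ V = (0, 1/2)
2. Q lies on line MN with MQ:QN = 2:3 ⇒ Q = (2/5, 0)
3. Y lies on line QV with QY:YV = 3:4 ⇒ Y = (8/35, 3/14)
4. W lies on line VY with VW:WY = 3:5 ⇒ W = (3/35, 11/28)
2·[MYV] = 4/35, 2·[HWV] = -3/70
[MYV]:[HWV] = 4/35:-3/70 = -8/3

[MYV]:[HWV] = -8/3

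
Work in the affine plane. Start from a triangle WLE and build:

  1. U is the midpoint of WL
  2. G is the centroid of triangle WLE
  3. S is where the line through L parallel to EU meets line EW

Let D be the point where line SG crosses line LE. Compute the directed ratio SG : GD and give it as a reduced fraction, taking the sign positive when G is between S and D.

Assign W = (0, 0), L = (1, 0), E = (0, 1) — the answer is frame-independent, so this choice is without loss of generality.
1. U is the midpoint of WL ⇒ U = (1/2, 0)
2. G is the centroid of triangle WLE ⇒ G = (1/3, 1/3)
3. S is where the line through L parallel to EU meets line EW ⇒ S = (0, 2)
line SG meets LE at D = (1/4, 3/4)
G = S + t·(D−S) with t = 4/3, so SG:GD = 4/3:-1/3

SG:GD = -4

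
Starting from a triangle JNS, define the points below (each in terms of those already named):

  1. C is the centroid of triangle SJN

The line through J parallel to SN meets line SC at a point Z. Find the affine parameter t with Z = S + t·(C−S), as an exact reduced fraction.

t = 3

Work in coordinates with J = (0, 0), N = (1, 0), S = (0, 1).
1. C is the centroid of triangle SJN ⇒ C = (1/3, 1/3)
through J parallel to SN: direction (1, -1); meets SC at Z = (1, -1)
Z = S + t·(C−S) with t = 3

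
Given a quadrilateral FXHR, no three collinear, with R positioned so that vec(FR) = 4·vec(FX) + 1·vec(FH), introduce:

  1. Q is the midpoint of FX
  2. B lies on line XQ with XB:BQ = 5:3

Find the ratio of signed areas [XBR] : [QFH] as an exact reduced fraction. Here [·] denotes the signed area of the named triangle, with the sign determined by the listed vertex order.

Work in coordinates with F = (0, 0), X = (1, 0), H = (0, 1), R = (4, 1).
1. Q is the midpoint of FX ⇒ Q = (1/2, 0)
2. B lies on line XQ with XB:BQ = 5:3 ⇒ B = (11/16, 0)
2·[XBR] = -5/16, 2·[QFH] = -1/2
[XBR]:[QFH] = -5/16:-1/2 = 5/8

[XBR]:[QFH] = 5/8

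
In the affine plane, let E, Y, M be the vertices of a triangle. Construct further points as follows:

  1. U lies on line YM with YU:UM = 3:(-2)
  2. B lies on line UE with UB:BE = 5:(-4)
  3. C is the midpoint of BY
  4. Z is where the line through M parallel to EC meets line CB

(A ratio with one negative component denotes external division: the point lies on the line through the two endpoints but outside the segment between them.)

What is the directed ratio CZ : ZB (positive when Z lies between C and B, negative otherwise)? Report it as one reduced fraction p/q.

Work in coordinates with E = (0, 0), Y = (1, 0), M = (0, 1).
1. U lies on line YM with YU:UM = 3:(-2) ⇒ U = (-2, 3)
2. B lies on line UE with UB:BE = 5:(-4) ⇒ B = (8, -12)
3. C is the midpoint of BY ⇒ C = (9/2, -6)
4. Z is where the line through M parallel to EC meets line CB ⇒ Z = (15/8, -3/2)
Z = C + t·(B−C) with t = -3/4, so CZ:ZB = t:(1−t) = -3/4:7/4

CZ:ZB = -3/7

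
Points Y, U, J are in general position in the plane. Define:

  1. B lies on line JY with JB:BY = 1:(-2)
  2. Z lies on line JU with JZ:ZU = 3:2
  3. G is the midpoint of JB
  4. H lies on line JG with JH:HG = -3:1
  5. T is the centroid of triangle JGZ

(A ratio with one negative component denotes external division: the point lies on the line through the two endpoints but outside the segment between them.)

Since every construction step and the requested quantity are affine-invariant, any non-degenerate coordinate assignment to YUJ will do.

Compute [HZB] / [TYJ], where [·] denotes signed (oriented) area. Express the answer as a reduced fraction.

[HZB]:[TYJ] = -3/4

Choose coordinates Y = (0, 0), U = (1, 0), J = (0, 1).
1. B lies on line JY with JB:BY = 1:(-2) ⇒ B = (0, 2)
2. Z lies on line JU with JZ:ZU = 3:2 ⇒ Z = (3/5, 2/5)
3. G is the midpoint of JB ⇒ G = (0, 3/2)
4. H lies on line JG with JH:HG = -3:1 ⇒ H = (0, 7/4)
5. T is the centroid of triangle JGZ ⇒ T = (1/5, 29/30)
2·[HZB] = 3/20, 2·[TYJ] = -1/5
[HZB]:[TYJ] = 3/20:-1/5 = -3/4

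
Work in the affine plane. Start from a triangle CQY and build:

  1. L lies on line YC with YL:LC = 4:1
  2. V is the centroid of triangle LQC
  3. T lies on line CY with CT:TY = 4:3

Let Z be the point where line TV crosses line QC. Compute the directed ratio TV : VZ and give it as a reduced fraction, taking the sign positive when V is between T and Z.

Choose coordinates C = (0, 0), Q = (1, 0), Y = (0, 1).
1. L lies on line YC with YL:LC = 4:1 ⇒ L = (0, 1/5)
2. V is the centroid of triangle LQC ⇒ V = (1/3, 1/15)
3. T lies on line CY with CT:TY = 4:3 ⇒ T = (0, 4/7)
line TV meets QC at Z = (20/53, 0)
V = T + t·(Z−T) with t = 53/60, so TV:VZ = 53/60:7/60

TV:VZ = 53/7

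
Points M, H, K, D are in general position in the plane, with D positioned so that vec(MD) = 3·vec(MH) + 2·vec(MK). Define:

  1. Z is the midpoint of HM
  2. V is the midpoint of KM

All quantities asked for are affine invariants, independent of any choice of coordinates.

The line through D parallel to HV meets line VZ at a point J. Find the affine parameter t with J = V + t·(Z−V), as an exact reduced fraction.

t = -12

Assign M = (0, 0), H = (1, 0), K = (0, 1), D = (3, 2) — the answer is frame-independent, so this choice is without loss of generality.
1. Z is the midpoint of HM ⇒ Z = (1/2, 0)
2. V is the midpoint of KM ⇒ V = (0, 1/2)
through D parallel to HV: direction (-1, 1/2); meets VZ at J = (-6, 13/2)
J = V + t·(Z−V) with t = -12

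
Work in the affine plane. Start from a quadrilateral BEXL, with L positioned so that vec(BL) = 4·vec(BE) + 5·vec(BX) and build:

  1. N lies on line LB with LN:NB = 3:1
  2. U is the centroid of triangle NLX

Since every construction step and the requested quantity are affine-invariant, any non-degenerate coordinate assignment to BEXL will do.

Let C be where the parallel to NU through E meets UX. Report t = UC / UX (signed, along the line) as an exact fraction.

t = -5/6

Choose coordinates B = (0, 0), E = (1, 0), X = (0, 1), L = (4, 5).
1. N lies on line LB with LN:NB = 3:1 ⇒ N = (1, 5/4)
2. U is the centroid of triangle NLX ⇒ U = (5/3, 29/12)
through E parallel to NU: direction (2/3, 7/6); meets UX at C = (55/18, 259/72)
C = U + t·(X−U) with t = -5/6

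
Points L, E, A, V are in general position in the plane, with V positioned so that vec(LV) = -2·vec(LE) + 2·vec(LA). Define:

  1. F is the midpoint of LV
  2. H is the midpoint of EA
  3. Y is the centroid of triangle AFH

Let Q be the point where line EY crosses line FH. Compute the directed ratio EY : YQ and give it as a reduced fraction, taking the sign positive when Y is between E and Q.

Assign L = (0, 0), E = (1, 0), A = (0, 1), V = (-2, 2) — the answer is frame-independent, so this choice is without loss of generality.
1. F is the midpoint of LV ⇒ F = (-1, 1)
2. H is the midpoint of EA ⇒ H = (1/2, 1/2)
3. Y is the centroid of triangle AFH ⇒ Y = (-1/6, 5/6)
line EY meets FH at Q = (1/8, 5/8)
Y = E + t·(Q−E) with t = 4/3, so EY:YQ = 4/3:-1/3

EY:YQ = -4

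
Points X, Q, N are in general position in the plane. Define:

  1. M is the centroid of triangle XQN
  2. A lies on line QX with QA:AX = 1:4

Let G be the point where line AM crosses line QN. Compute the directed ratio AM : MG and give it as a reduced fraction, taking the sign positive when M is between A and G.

AM:MG = -2/5

Set X = (0, 0), Q = (1, 0), N = (0, 1); any affine frame gives the same invariant.
1. M is the centroid of triangle XQN ⇒ M = (1/3, 1/3)
2. A lies on line QX with QA:AX = 1:4 ⇒ A = (4/5, 0)
line AM meets QN at G = (3/2, -1/2)
M = A + t·(G−A) with t = -2/3, so AM:MG = -2/3:5/3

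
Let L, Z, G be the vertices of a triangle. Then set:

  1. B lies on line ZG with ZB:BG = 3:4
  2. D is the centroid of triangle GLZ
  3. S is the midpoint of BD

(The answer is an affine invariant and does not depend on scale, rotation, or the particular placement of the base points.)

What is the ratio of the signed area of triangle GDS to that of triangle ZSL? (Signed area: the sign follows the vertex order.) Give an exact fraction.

[GDS]:[ZSL] = 1/4

Choose coordinates L = (0, 0), Z = (1, 0), G = (0, 1).
1. B lies on line ZG with ZB:BG = 3:4 ⇒ B = (4/7, 3/7)
2. D is the centroid of triangle GLZ ⇒ D = (1/3, 1/3)
3. S is the midpoint of BD ⇒ S = (19/42, 8/21)
2·[GDS] = 2/21, 2·[ZSL] = 8/21
[GDS]:[ZSL] = 2/21:8/21 = 1/4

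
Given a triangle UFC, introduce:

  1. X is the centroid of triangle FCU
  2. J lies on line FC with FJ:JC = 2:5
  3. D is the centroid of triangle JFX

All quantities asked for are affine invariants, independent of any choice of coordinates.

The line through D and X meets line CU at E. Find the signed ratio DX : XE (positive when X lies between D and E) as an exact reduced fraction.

DX:XE = 22/21

Work in coordinates with U = (0, 0), F = (1, 0), C = (0, 1).
1. X is the centroid of triangle FCU ⇒ X = (1/3, 1/3)
2. J lies on line FC with FJ:JC = 2:5 ⇒ J = (5/7, 2/7)
3. D is the centroid of triangle JFX ⇒ D = (43/63, 13/63)
line DX meets CU at E = (0, 5/11)
X = D + t·(E−D) with t = 22/43, so DX:XE = 22/43:21/43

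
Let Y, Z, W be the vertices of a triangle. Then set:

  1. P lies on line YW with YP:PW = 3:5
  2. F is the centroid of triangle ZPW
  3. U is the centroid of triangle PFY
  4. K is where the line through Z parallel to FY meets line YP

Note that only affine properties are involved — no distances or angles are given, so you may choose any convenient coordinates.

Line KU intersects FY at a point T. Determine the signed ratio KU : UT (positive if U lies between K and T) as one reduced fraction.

Work in coordinates with Y = (0, 0), Z = (1, 0), W = (0, 1).
1. P lies on line YW with YP:PW = 3:5 ⇒ P = (0, 3/8)
2. F is the centroid of triangle ZPW ⇒ F = (1/3, 11/24)
3. U is the centroid of triangle PFY ⇒ U = (1/9, 5/18)
4. K is where the line through Z parallel to FY meets line YP ⇒ K = (0, -11/8)
line KU meets FY at T = (11/108, 121/864)
U = K + t·(T−K) with t = 12/11, so KU:UT = 12/11:-1/11

KU:UT = -12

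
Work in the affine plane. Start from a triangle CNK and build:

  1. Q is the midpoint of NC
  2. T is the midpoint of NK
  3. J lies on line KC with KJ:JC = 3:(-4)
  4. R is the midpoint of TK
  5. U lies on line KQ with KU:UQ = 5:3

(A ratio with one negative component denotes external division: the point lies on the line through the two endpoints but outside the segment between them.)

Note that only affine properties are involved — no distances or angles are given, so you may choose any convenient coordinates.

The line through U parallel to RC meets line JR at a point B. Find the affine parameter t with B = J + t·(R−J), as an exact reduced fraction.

Choose coordinates C = (0, 0), N = (1, 0), K = (0, 1).
1. Q is the midpoint of NC ⇒ Q = (1/2, 0)
2. T is the midpoint of NK ⇒ T = (1/2, 1/2)
3. J lies on line KC with KJ:JC = 3:(-4) ⇒ J = (0, 4)
4. R is the midpoint of TK ⇒ R = (1/4, 3/4)
5. U lies on line KQ with KU:UQ = 5:3 ⇒ U = (5/16, 3/8)
through U parallel to RC: direction (-1/4, -3/4); meets JR at B = (73/256, 75/256)
B = J + t·(R−J) with t = 73/64

t = 73/64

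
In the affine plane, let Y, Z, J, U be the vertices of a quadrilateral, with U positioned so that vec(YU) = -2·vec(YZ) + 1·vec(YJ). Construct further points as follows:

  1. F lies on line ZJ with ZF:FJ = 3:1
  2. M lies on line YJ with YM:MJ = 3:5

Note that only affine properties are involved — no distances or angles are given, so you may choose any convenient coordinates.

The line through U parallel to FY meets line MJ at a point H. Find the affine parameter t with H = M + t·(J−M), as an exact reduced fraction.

Set Y = (0, 0), Z = (1, 0), J = (0, 1), U = (-2, 1); any affine frame gives the same invariant.
1. F lies on line ZJ with ZF:FJ = 3:1 ⇒ F = (1/4, 3/4)
2. M lies on line YJ with YM:MJ = 3:5 ⇒ M = (0, 3/8)
through U parallel to FY: direction (-1/4, -3/4); meets MJ at H = (0, 7)
H = M + t·(J−M) with t = 53/5

t = 53/5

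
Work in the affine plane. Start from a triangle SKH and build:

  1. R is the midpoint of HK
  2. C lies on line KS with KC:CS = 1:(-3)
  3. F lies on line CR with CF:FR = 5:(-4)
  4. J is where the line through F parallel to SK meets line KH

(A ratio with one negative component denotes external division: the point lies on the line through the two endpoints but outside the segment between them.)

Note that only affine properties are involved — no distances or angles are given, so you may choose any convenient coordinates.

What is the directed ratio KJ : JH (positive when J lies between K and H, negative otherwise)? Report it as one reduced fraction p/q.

Set S = (0, 0), K = (1, 0), H = (0, 1); any affine frame gives the same invariant.
1. R is the midpoint of HK ⇒ R = (1/2, 1/2)
2. C lies on line KS with KC:CS = 1:(-3) ⇒ C = (3/2, 0)
3. F lies on line CR with CF:FR = 5:(-4) ⇒ F = (-7/2, 5/2)
4. J is where the line through F parallel to SK meets line KH ⇒ J = (-3/2, 5/2)
J = K + t·(H−K) with t = 5/2, so KJ:JH = t:(1−t) = 5/2:-3/2

KJ:JH = -5/3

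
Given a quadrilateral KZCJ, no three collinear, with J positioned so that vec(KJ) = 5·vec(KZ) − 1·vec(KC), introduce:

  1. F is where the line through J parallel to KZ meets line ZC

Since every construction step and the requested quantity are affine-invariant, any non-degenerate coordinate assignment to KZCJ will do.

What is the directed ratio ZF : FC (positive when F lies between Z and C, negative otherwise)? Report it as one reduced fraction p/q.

ZF:FC = -1/2

Choose coordinates K = (0, 0), Z = (1, 0), C = (0, 1), J = (5, -1).
1. F is where the line through J parallel to KZ meets line ZC ⇒ F = (2, -1)
F = Z + t·(C−Z) with t = -1, so ZF:FC = t:(1−t) = -1:2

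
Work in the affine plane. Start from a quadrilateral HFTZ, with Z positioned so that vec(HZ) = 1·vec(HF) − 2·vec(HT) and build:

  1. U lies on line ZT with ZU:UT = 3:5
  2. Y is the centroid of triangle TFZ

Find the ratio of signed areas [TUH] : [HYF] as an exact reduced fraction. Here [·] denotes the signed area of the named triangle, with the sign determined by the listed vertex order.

[TUH]:[HYF] = -15/8

Assign H = (0, 0), F = (1, 0), T = (0, 1), Z = (1, -2) — the answer is frame-independent, so this choice is without loss of generality.
1. U lies on line ZT with ZU:UT = 3:5 ⇒ U = (5/8, -7/8)
2. Y is the centroid of triangle TFZ ⇒ Y = (2/3, -1/3)
2·[TUH] = -5/8, 2·[HYF] = 1/3
[TUH]:[HYF] = -5/8:1/3 = -15/8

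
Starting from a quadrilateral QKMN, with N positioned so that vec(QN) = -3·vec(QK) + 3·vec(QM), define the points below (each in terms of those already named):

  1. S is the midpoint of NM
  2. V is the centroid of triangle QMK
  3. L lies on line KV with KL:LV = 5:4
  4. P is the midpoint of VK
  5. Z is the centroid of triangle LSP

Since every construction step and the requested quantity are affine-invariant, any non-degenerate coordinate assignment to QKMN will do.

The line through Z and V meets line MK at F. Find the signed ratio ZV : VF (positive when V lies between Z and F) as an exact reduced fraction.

ZV:VF = -4/27

Assign Q = (0, 0), K = (1, 0), M = (0, 1), N = (-3, 3) — the answer is frame-independent, so this choice is without loss of generality.
1. S is the midpoint of NM ⇒ S = (-3/2, 2)
2. V is the centroid of triangle QMK ⇒ V = (1/3, 1/3)
3. L lies on line KV with KL:LV = 5:4 ⇒ L = (17/27, 5/27)
4. P is the midpoint of VK ⇒ P = (2/3, 1/6)
5. Z is the centroid of triangle LSP ⇒ Z = (-11/162, 127/162)
line ZV meets MK at F = (-19/8, 27/8)
V = Z + t·(F−Z) with t = -4/23, so ZV:VF = -4/23:27/23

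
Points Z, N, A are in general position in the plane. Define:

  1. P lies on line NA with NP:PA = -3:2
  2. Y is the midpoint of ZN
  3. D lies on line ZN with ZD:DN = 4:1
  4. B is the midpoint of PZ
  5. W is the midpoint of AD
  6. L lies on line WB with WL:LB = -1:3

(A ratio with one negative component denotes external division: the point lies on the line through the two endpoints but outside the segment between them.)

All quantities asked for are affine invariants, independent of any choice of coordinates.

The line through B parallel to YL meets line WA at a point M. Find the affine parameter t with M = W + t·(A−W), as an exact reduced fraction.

t = 2

Assign Z = (0, 0), N = (1, 0), A = (0, 1) — the answer is frame-independent, so this choice is without loss of generality.
1. P lies on line NA with NP:PA = -3:2 ⇒ P = (-2, 3)
2. Y is the midpoint of ZN ⇒ Y = (1/2, 0)
3. D lies on line ZN with ZD:DN = 4:1 ⇒ D = (4/5, 0)
4. B is the midpoint of PZ ⇒ B = (-1, 3/2)
5. W is the midpoint of AD ⇒ W = (2/5, 1/2)
6. L lies on line WB with WL:LB = -1:3 ⇒ L = (11/10, 0)
through B parallel to YL: direction (3/5, 0); meets WA at M = (-2/5, 3/2)
M = W + t·(A−W) with t = 2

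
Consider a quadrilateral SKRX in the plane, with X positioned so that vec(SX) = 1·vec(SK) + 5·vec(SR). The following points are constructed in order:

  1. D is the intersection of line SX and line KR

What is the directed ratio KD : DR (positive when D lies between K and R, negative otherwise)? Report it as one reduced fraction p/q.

Work in coordinates with S = (0, 0), K = (1, 0), R = (0, 1), X = (1, 5).
1. D is the intersection of line SX and line KR ⇒ D = (1/6, 5/6)
D = K + t·(R−K) with t = 5/6, so KD:DR = t:(1−t) = 5/6:1/6

KD:DR = 5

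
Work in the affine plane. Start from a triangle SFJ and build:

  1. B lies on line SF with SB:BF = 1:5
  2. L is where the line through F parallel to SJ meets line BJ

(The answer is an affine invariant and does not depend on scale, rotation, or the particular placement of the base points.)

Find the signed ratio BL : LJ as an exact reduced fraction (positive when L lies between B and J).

Assign S = (0, 0), F = (1, 0), J = (0, 1) — the answer is frame-independent, so this choice is without loss of generality.
1. B lies on line SF with SB:BF = 1:5 ⇒ B = (1/6, 0)
2. L is where the line through F parallel to SJ meets line BJ ⇒ L = (1, -5)
L = B + t·(J−B) with t = -5, so BL:LJ = t:(1−t) = -5:6

BL:LJ = -5/6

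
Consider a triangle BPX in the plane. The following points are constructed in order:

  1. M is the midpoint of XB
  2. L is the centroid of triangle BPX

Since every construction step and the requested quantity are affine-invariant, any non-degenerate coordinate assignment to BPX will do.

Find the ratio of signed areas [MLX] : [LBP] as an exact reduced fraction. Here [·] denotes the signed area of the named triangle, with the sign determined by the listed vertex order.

Set B = (0, 0), P = (1, 0), X = (0, 1); any affine frame gives the same invariant.
1. M is the midpoint of XB ⇒ M = (0, 1/2)
2. L is the centroid of triangle BPX ⇒ L = (1/3, 1/3)
2·[MLX] = 1/6, 2·[LBP] = 1/3
[MLX]:[LBP] = 1/6:1/3 = 1/2

[MLX]:[LBP] = 1/2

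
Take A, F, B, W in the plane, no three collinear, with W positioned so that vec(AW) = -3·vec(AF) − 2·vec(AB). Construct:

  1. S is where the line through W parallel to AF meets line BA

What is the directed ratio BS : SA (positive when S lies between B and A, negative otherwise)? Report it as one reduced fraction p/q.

BS:SA = -3/2

Set A = (0, 0), F = (1, 0), B = (0, 1), W = (-3, -2); any affine frame gives the same invariant.
1. S is where the line through W parallel to AF meets line BA ⇒ S = (0, -2)
S = B + t·(A−B) with t = 3, so BS:SA = t:(1−t) = 3:-2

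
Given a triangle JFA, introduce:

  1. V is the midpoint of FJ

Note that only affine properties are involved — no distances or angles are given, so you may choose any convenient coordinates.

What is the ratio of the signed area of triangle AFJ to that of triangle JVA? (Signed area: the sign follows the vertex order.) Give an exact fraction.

Choose coordinates J = (0, 0), F = (1, 0), A = (0, 1).
1. V is the midpoint of FJ ⇒ V = (1/2, 0)
2·[AFJ] = -1, 2·[JVA] = 1/2
[AFJ]:[JVA] = -1:1/2 = -2

[AFJ]:[JVA] = -2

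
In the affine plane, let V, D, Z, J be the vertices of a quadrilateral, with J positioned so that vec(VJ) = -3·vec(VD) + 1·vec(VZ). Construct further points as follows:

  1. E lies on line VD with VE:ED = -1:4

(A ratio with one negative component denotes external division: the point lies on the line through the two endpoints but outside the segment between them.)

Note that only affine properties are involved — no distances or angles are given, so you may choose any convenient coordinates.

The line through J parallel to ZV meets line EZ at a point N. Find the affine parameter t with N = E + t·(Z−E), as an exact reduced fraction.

Assign V = (0, 0), D = (1, 0), Z = (0, 1), J = (-3, 1) — the answer is frame-independent, so this choice is without loss of generality.
1. E lies on line VD with VE:ED = -1:4 ⇒ E = (-1/3, 0)
through J parallel to ZV: direction (0, -1); meets EZ at N = (-3, -8)
N = E + t·(Z−E) with t = -8

t = -8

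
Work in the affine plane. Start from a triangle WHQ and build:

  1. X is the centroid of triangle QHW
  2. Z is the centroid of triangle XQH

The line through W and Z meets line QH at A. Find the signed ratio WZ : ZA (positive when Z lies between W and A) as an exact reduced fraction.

WZ:ZA = 8

Assign W = (0, 0), H = (1, 0), Q = (0, 1) — the answer is frame-independent, so this choice is without loss of generality.
1. X is the centroid of triangle QHW ⇒ X = (1/3, 1/3)
2. Z is the centroid of triangle XQH ⇒ Z = (4/9, 4/9)
line WZ meets QH at A = (1/2, 1/2)
Z = W + t·(A−W) with t = 8/9, so WZ:ZA = 8/9:1/9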